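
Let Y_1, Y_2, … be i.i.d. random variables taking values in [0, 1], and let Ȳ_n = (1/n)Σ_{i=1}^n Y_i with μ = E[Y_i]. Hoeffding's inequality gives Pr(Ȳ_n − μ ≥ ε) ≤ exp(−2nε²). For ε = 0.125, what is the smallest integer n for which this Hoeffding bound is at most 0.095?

Require exp(−2nε²) ≤ 0.095, i.e. 2nε² ≥ ln(1/0.095) = 2.353878.
So n ≥ 2.353878 / (2·0.125²) = 75.324.
The smallest integer n is 76.

76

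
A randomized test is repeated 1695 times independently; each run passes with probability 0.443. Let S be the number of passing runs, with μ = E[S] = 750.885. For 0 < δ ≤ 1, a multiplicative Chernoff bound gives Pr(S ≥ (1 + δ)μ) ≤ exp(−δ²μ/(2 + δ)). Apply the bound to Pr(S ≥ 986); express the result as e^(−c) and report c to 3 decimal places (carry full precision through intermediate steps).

31.827

Write 986 = (1 + δ)μ, so δ = 986/750.885 − 1 = 0.3131172…
Then the exponent is δ²μ/(2 + δ) = (986 − μ)² / (μ·(2 + δ)) = 31.826553.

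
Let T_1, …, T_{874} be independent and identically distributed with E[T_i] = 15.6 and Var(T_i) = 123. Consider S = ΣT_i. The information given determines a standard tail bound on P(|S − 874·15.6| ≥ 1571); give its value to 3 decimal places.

With mean and variance of each term known, Chebyshev's inequality bounds the deviation of the sum (or sample mean).
Var(S) = n·Var(T_i) = 874·123 = 107502.
Chebyshev: P(|S − 874·15.6| ≥ 1571) ≤ Var(S)/1571² = 107502/2468041 = 0.0436.

0.044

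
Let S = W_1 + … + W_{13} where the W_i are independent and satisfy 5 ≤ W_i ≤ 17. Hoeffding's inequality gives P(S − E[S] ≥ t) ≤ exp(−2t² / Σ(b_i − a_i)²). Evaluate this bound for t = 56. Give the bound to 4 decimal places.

0.0351

Σ(b_i − a_i)² = 13·(12)² = 1872.
Exponent = 2·56²/1872 = 3.3504.
Bound = exp(−3.3504) = 0.03507.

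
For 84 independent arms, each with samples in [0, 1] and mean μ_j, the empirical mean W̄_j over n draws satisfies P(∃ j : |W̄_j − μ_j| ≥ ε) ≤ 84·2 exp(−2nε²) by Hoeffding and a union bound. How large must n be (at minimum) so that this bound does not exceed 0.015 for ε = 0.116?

Need 2·84·exp(−2nε²) ≤ 0.015, i.e. exp(−2nε²) ≤ 0.015/168.
So 2nε² ≥ ln(168/0.015) = 9.323669.
Hence n ≥ 9.323669/(2·0.116²) = 346.450.
The smallest integer n is 347.

347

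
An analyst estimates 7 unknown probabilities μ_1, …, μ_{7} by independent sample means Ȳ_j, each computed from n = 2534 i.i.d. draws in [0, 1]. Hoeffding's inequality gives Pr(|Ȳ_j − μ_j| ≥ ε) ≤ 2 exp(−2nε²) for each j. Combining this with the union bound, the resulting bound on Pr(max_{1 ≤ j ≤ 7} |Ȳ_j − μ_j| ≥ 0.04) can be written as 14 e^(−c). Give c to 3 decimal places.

Union bound over the 7 events: Pr(max_{1 ≤ j ≤ 7} |Ȳ_j − μ_j| ≥ 0.04) ≤ 7·2·exp(−2nε²) = 14 exp(−2·2534·0.04²).
So c = 2·2534·0.04² = 8.1088.

8.109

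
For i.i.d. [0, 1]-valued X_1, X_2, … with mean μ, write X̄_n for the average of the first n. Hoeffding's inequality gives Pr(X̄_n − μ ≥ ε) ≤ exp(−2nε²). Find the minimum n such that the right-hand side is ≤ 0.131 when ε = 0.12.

Require exp(−2nε²) ≤ 0.131, i.e. 2nε² ≥ ln(1/0.131) = 2.032558.
So n ≥ 2.032558 / (2·0.12²) = 70.575.
The smallest integer n is 71.

71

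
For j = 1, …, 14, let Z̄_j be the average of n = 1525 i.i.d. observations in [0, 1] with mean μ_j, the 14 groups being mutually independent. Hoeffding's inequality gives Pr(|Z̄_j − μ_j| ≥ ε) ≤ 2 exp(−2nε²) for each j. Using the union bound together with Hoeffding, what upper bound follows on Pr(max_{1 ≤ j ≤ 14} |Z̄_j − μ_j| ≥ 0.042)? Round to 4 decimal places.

0.1290

Per-experiment Hoeffding bound: 2·exp(−2·1525·0.042²) = 2·exp(−5.38020) = 0.0092138.
Union bound over 14 events: 14·0.0092138 = 0.12899.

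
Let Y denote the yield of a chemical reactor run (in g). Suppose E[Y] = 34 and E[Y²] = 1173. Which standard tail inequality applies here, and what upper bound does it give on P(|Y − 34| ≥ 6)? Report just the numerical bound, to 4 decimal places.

0.4722

The first two moments determine the variance, so Chebyshev's inequality is the sharpest standard bound available.
Var(Y) = E[Y²] − (E[Y])² = 1173 − 1156 = 17.
Chebyshev's inequality: P(|Y − μ| ≥ t) ≤ Var(Y)/t² = 17/36 = 0.4722.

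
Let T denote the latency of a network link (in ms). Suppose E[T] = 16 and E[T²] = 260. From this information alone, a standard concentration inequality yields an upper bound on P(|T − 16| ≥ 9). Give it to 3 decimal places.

The first two moments determine the variance, so Chebyshev's inequality is the sharpest standard bound available.
Var(T) = E[T²] − (E[T])² = 260 − 256 = 4.
Chebyshev's inequality: P(|T − μ| ≥ t) ≤ Var(T)/t² = 4/81 = 0.0494.

0.049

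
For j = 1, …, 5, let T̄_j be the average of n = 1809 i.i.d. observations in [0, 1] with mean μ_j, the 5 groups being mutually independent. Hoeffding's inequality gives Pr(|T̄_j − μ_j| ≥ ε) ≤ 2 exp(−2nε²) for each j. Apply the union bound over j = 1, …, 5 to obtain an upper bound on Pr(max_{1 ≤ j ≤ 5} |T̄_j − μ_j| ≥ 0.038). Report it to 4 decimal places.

0.0538

Per-experiment Hoeffding bound: 2·exp(−2·1809·0.038²) = 2·exp(−5.22439) = 0.010767.
Union bound over 5 events: 5·0.010767 = 0.05384.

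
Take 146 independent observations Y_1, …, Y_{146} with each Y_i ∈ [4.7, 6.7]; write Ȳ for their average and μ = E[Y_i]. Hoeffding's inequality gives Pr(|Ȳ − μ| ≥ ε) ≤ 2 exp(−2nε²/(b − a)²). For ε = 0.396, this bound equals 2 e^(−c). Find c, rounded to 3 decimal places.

c = 2nε²/(b − a)² = 2·146·0.396² / 2² = 11.4476.

11.448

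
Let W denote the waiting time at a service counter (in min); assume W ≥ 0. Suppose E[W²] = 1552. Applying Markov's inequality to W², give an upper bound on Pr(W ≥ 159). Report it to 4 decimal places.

Since W ≥ 0, the event {W ≥ 159} is the same as {W² ≥ 25281}.
Markov's inequality applied to W² gives Pr(W² ≥ 25281) ≤ E[W²]/25281 = 1552/25281 = 0.0614.

0.0614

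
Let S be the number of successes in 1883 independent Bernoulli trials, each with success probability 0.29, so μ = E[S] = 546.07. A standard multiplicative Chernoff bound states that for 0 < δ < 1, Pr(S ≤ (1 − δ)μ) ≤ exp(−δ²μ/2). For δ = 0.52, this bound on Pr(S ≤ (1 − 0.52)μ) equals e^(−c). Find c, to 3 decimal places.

c = δ²μ/2 = 0.52²·546.07/2 = 73.8287.

73.829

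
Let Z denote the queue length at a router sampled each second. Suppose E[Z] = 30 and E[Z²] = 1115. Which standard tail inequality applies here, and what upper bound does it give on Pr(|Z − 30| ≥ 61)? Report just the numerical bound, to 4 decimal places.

0.0578

The first two moments determine the variance, so Chebyshev's inequality is the sharpest standard bound available.
Var(Z) = E[Z²] − (E[Z])² = 1115 − 900 = 215.
Chebyshev's inequality: Pr(|Z − μ| ≥ t) ≤ Var(Z)/t² = 215/3721 = 0.0578.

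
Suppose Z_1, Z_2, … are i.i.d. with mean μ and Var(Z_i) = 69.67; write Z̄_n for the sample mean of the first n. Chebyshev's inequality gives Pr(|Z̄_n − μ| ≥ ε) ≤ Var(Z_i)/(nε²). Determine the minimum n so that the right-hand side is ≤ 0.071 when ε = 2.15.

Require 69.67/(n·2.15²) ≤ 0.071, i.e. n ≥ 69.67/(0.071·2.15²) = 212.281.
The smallest integer n is 213.

213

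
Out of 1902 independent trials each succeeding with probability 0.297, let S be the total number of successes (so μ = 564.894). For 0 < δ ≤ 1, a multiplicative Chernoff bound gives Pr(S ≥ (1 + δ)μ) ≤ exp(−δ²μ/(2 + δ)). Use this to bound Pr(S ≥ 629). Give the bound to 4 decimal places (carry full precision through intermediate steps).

0.0320

Write 629 = (1 + δ)μ, so δ = 629/564.894 − 1 = 0.1134832…
Then the exponent is δ²μ/(2 + δ) = (629 − μ)² / (μ·(2 + δ)) = 3.442164.
Bound = exp(−3.442164) = 0.03200.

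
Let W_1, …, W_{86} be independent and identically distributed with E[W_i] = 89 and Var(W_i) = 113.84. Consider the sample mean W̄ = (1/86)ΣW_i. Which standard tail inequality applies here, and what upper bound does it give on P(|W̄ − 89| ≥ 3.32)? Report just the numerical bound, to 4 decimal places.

0.1201

With mean and variance of each term known, Chebyshev's inequality bounds the deviation of the sum (or sample mean).
Var(W̄) = Var(W_i)/n = 113.84/86 = 1.3237.
Chebyshev: P(|W̄ − 89| ≥ 3.32) ≤ Var(W̄)/(3.32)² = 113.84/(86·3.32²) = 0.1201.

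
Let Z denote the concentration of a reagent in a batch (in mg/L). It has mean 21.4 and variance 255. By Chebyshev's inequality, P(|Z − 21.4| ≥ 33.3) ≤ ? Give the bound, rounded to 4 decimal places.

Chebyshev: P(|Z − μ| ≥ t) ≤ Var(Z)/t².
Bound = 255 / 1108.89 = 0.2300.

0.2300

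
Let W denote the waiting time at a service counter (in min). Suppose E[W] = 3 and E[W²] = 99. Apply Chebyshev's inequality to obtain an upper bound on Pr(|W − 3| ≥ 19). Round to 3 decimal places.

Var(W) = E[W²] − (E[W])² = 99 − 9 = 90.
Chebyshev's inequality: Pr(|W − μ| ≥ t) ≤ Var(W)/t² = 90/361 = 0.2493.

0.249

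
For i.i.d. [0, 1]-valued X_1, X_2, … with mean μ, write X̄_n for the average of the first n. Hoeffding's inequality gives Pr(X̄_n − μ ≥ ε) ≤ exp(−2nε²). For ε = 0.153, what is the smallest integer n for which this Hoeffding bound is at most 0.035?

Require exp(−2nε²) ≤ 0.035, i.e. 2nε² ≥ ln(1/0.035) = 3.352407.
So n ≥ 3.352407 / (2·0.153²) = 71.605.
The smallest integer n is 72.

72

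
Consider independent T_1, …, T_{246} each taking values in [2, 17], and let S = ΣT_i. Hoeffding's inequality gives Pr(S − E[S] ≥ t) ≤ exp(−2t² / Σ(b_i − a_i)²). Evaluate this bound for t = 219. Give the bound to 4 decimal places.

Σ(b_i − a_i)² = 246·(15)² = 55350.
Exponent = 2·219²/55350 = 1.7330.
Bound = exp(−1.7330) = 0.17675.

0.1768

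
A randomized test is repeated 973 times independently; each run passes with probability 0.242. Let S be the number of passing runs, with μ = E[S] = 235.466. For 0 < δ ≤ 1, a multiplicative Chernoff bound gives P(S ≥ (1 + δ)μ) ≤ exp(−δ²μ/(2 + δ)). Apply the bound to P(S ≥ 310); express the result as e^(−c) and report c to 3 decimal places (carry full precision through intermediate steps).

Write 310 = (1 + δ)μ, so δ = 310/235.466 − 1 = 0.3165383…
Then the exponent is δ²μ/(2 + δ) = (310 − μ)² / (μ·(2 + δ)) = 10.184534.

10.185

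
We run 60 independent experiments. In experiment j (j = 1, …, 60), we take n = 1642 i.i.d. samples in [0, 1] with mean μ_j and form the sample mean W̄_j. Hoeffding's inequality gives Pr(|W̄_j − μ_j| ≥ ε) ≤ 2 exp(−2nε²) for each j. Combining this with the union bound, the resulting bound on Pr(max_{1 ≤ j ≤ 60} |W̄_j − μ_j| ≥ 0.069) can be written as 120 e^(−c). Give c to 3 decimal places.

15.635

Union bound over the 60 events: Pr(max_{1 ≤ j ≤ 60} |W̄_j − μ_j| ≥ 0.069) ≤ 60·2·exp(−2nε²) = 120 exp(−2·1642·0.069²).
So c = 2·1642·0.069² = 15.6351.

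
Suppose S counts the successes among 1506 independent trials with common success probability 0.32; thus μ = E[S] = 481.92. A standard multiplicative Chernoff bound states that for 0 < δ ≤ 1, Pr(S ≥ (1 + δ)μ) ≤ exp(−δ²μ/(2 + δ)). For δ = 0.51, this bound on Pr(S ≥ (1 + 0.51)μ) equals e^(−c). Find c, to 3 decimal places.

49.939

c = δ²μ/(2 + δ) = 0.51²·481.92/(2 + 0.51) = 49.9392.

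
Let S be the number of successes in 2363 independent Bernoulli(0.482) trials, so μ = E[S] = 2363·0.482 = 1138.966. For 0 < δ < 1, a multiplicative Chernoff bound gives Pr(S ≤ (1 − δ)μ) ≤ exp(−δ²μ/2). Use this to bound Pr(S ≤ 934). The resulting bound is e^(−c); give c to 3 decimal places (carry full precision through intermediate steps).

Write 934 = (1 − δ)μ, so δ = 1 − 934/1138.966 = 0.179958…
Then the exponent is δ²μ/2 = (μ − 934)²/(2μ) = 18.442632.

18.443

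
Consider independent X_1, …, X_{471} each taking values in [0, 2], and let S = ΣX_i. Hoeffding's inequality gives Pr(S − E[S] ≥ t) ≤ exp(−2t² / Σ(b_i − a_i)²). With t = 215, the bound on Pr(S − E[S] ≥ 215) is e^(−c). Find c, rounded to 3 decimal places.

49.071

Σ(b_i − a_i)² = 471·(2)² = 1884.
c = 2t²/1884 = 2·215²/1884 = 49.0711.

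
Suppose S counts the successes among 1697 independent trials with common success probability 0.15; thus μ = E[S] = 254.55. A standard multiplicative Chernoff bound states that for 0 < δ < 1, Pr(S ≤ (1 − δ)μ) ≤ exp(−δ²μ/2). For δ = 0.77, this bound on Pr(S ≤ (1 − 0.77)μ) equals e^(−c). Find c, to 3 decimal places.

75.461

c = δ²μ/2 = 0.77²·254.55/2 = 75.4613.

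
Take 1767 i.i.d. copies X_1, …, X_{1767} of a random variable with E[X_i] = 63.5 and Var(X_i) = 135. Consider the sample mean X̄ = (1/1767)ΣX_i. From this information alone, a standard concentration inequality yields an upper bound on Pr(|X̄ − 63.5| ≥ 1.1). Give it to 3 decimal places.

With mean and variance of each term known, Chebyshev's inequality bounds the deviation of the sum (or sample mean).
Var(X̄) = Var(X_i)/n = 135/1767 = 0.076401.
Chebyshev: Pr(|X̄ − 63.5| ≥ 1.1) ≤ Var(X̄)/(1.1)² = 135/(1767·1.1²) = 0.0631.

0.063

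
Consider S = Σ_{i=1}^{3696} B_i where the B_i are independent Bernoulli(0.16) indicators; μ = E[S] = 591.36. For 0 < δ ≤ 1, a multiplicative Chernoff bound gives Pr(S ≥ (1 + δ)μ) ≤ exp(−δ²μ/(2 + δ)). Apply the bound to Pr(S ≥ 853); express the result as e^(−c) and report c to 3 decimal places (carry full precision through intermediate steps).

47.395

Write 853 = (1 + δ)μ, so δ = 853/591.36 − 1 = 0.4424378…
Then the exponent is δ²μ/(2 + δ) = (853 − μ)² / (μ·(2 + δ)) = 47.395033.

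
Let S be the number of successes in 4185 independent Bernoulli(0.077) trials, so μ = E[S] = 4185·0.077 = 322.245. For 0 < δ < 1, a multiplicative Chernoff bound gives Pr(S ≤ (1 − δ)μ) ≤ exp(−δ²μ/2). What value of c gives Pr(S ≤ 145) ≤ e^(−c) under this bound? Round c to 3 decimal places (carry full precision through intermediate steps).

48.745

Write 145 = (1 − δ)μ, so δ = 1 − 145/322.245 = 0.5500318…
Then the exponent is δ²μ/2 = (μ − 145)²/(2μ) = 48.745194.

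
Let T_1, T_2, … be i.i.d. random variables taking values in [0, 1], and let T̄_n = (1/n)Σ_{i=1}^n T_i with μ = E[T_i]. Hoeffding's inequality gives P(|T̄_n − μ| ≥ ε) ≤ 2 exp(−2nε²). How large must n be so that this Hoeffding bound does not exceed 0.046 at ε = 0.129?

Require 2·exp(−2nε²) ≤ 0.046, i.e. 2nε² ≥ ln(2/0.046) = 3.772261.
So n ≥ 3.772261 / (2·0.129²) = 113.342.
The smallest integer n is 114.

114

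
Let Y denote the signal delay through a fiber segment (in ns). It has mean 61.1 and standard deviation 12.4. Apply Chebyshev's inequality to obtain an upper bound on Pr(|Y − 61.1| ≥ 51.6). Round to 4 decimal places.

Chebyshev: Pr(|Y − μ| ≥ t) ≤ Var(Y)/t².
Var(Y) = σ² = 12.4² = 153.76.
Bound = 153.76 / 2662.56 = 0.0577.

0.0577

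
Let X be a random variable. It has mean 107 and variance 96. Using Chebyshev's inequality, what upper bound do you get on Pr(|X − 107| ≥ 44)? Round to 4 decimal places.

Chebyshev: Pr(|X − μ| ≥ t) ≤ Var(X)/t².
Bound = 96 / 1936 = 0.0496.

0.0496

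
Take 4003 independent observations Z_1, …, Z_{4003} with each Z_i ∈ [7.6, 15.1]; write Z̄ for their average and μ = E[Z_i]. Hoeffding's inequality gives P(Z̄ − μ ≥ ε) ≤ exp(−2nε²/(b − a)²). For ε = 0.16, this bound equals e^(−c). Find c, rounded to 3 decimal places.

3.644

c = 2nε²/(b − a)² = 2·4003·0.16² / 7.5² = 3.6436.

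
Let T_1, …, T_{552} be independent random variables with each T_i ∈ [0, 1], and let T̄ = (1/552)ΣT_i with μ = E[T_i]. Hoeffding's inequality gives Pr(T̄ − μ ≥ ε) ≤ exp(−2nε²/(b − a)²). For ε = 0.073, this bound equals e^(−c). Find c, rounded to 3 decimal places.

c = 2nε²/(b − a)² = 2·552·0.073² / 1² = 5.8832.

5.883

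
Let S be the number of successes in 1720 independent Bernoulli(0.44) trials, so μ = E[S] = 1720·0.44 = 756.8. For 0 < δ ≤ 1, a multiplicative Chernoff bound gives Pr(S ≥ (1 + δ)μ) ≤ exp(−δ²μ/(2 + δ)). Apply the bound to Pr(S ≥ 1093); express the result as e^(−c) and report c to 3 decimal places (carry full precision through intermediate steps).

Write 1093 = (1 + δ)μ, so δ = 1093/756.8 − 1 = 0.4442389…
Then the exponent is δ²μ/(2 + δ) = (1093 − μ)² / (μ·(2 + δ)) = 61.104141.

61.104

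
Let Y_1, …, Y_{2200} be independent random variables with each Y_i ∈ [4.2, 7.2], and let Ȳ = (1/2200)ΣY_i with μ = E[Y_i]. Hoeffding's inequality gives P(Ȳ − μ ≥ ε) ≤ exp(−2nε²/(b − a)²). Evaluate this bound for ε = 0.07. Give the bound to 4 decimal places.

0.0911

Exponent: 2nε²/(b − a)² = 2·2200·0.07² / 3² = 2.39556.
Bound = exp(−2.39556) = 0.09112.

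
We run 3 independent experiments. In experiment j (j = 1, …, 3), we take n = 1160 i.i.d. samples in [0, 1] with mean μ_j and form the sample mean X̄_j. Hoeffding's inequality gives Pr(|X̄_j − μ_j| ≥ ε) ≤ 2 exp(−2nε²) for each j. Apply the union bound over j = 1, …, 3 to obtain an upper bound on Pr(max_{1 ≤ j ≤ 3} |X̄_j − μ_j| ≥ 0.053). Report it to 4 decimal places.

Per-experiment Hoeffding bound: 2·exp(−2·1160·0.053²) = 2·exp(−6.51688) = 0.0029565.
Union bound over 3 events: 3·0.0029565 = 0.00887.

0.0089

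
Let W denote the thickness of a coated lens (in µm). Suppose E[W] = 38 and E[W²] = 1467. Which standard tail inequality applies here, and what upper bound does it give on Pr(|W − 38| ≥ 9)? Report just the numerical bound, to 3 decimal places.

0.284

The first two moments determine the variance, so Chebyshev's inequality is the sharpest standard bound available.
Var(W) = E[W²] − (E[W])² = 1467 − 1444 = 23.
Chebyshev's inequality: Pr(|W − μ| ≥ t) ≤ Var(W)/t² = 23/81 = 0.2840.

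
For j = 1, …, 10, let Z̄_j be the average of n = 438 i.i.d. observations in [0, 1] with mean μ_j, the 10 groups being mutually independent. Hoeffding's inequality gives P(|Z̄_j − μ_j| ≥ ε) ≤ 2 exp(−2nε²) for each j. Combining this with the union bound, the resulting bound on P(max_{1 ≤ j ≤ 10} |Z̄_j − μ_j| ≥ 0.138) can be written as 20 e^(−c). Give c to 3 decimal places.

Union bound over the 10 events: P(max_{1 ≤ j ≤ 10} |Z̄_j − μ_j| ≥ 0.138) ≤ 10·2·exp(−2nε²) = 20 exp(−2·438·0.138²).
So c = 2·438·0.138² = 16.6825.

16.683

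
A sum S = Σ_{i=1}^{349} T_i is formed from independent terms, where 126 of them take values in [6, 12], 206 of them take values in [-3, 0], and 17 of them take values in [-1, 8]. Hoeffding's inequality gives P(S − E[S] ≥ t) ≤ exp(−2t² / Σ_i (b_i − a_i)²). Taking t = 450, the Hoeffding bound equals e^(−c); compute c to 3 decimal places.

52.144

Σ(b_i − a_i)² = 126·6² + 206·3² + 17·9² = 7767.
c = 2t² / 7767 = 2·450² / 7767 = 52.1437.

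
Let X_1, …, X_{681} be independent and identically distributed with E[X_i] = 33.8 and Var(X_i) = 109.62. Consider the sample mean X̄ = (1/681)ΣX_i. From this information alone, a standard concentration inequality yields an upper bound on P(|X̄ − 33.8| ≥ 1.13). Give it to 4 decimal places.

0.1261

With mean and variance of each term known, Chebyshev's inequality bounds the deviation of the sum (or sample mean).
Var(X̄) = Var(X_i)/n = 109.62/681 = 0.16097.
Chebyshev: P(|X̄ − 33.8| ≥ 1.13) ≤ Var(X̄)/(1.13)² = 109.62/(681·1.13²) = 0.1261.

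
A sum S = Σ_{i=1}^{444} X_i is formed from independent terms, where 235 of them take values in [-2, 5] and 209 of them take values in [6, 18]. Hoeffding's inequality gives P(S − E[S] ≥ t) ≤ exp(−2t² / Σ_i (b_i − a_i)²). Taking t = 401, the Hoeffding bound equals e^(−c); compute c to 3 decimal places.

Σ(b_i − a_i)² = 235·7² + 209·12² = 41611.
c = 2t² / 41611 = 2·401² / 41611 = 7.7288.

7.729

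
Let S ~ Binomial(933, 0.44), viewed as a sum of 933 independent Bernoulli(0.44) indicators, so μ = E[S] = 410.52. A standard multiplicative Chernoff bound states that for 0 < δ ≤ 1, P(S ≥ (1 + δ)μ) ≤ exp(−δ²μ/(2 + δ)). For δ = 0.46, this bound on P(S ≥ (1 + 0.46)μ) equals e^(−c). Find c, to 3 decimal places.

35.311

c = δ²μ/(2 + δ) = 0.46²·410.52/(2 + 0.46) = 35.3114.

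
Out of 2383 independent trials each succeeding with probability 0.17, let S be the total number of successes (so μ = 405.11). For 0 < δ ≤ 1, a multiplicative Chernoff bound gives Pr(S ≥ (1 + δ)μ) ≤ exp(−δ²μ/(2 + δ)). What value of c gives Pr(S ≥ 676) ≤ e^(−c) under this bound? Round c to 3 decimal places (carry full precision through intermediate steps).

Write 676 = (1 + δ)μ, so δ = 676/405.11 − 1 = 0.6686826…
Then the exponent is δ²μ/(2 + δ) = (676 − μ)² / (μ·(2 + δ)) = 67.875972.

67.876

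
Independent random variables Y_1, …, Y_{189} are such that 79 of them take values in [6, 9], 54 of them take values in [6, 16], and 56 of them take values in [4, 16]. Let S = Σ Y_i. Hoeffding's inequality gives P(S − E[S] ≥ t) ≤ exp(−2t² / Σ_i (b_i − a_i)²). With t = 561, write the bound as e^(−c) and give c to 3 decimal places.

44.405

Σ(b_i − a_i)² = 79·3² + 54·10² + 56·12² = 14175.
c = 2t² / 14175 = 2·561² / 14175 = 44.4051.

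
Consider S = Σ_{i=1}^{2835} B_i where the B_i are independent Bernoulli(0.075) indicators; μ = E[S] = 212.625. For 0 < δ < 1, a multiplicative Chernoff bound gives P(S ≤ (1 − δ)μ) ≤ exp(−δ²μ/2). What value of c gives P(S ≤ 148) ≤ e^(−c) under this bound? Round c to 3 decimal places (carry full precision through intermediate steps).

Write 148 = (1 − δ)μ, so δ = 1 − 148/212.625 = 0.3039389…
Then the exponent is δ²μ/2 = (μ − 148)²/(2μ) = 9.821024.

9.821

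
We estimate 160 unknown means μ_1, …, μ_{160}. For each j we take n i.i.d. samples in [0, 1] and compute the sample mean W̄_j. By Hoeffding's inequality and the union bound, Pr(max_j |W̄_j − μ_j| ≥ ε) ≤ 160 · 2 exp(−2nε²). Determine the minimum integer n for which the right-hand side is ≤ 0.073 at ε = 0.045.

Need 2·160·exp(−2nε²) ≤ 0.073, i.e. exp(−2nε²) ≤ 0.073/320.
So 2nε² ≥ ln(320/0.073) = 8.385617.
Hence n ≥ 8.385617/(2·0.045²) = 2070.523.
The smallest integer n is 2071.

2071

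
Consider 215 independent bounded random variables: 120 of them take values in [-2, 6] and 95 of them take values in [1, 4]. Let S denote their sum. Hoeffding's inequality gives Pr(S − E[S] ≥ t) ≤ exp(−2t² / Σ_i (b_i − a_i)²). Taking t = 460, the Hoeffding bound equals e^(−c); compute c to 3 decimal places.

49.584

Σ(b_i − a_i)² = 120·8² + 95·3² = 8535.
c = 2t² / 8535 = 2·460² / 8535 = 49.5841.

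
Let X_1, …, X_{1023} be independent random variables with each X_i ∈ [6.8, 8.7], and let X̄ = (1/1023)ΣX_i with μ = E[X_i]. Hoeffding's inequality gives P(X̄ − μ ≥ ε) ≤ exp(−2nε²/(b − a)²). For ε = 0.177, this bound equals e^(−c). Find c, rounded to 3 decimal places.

c = 2nε²/(b − a)² = 2·1023·0.177² / 1.9² = 17.7560.

17.756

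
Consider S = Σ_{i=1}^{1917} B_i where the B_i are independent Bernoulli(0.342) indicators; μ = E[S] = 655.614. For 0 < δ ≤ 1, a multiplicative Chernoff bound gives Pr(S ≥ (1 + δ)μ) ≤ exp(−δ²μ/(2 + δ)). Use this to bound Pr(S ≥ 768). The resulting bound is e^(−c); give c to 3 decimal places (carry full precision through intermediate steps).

Write 768 = (1 + δ)μ, so δ = 768/655.614 − 1 = 0.171421…
Then the exponent is δ²μ/(2 + δ) = (768 − μ)² / (μ·(2 + δ)) = 8.872217.

8.872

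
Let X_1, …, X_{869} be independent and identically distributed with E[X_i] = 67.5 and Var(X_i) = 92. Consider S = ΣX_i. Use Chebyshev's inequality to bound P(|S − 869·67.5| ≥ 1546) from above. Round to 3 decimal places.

0.033

Var(S) = n·Var(X_i) = 869·92 = 79948.
Chebyshev: P(|S − 869·67.5| ≥ 1546) ≤ Var(S)/1546² = 79948/2390116 = 0.0334.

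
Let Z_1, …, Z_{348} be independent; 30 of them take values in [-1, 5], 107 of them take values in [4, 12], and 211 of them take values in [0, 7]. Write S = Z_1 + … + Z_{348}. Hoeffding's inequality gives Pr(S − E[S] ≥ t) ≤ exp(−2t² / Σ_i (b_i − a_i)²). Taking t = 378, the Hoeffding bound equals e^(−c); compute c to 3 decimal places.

15.644

Σ(b_i − a_i)² = 30·6² + 107·8² + 211·7² = 18267.
c = 2t² / 18267 = 2·378² / 18267 = 15.6439.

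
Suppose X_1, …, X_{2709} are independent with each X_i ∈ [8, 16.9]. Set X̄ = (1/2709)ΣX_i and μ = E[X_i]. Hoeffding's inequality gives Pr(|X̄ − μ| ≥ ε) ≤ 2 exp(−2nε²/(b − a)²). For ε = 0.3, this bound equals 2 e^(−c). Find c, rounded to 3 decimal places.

c = 2nε²/(b − a)² = 2·2709·0.3² / 8.9² = 6.1560.

6.156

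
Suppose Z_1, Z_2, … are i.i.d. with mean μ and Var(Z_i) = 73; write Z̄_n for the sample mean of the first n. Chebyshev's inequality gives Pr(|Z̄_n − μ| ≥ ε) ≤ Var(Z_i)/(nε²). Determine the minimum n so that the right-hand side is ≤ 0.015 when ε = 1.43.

2380

Require 73/(n·1.43²) ≤ 0.015, i.e. n ≥ 73/(0.015·1.43²) = 2379.904.
The smallest integer n is 2380.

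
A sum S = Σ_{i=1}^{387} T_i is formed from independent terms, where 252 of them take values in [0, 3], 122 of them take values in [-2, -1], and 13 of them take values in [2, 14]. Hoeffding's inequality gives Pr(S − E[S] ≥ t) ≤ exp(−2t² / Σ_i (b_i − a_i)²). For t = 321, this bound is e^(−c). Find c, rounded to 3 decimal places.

Σ(b_i − a_i)² = 252·3² + 122·1² + 13·12² = 4262.
c = 2t² / 4262 = 2·321² / 4262 = 48.3534.

48.353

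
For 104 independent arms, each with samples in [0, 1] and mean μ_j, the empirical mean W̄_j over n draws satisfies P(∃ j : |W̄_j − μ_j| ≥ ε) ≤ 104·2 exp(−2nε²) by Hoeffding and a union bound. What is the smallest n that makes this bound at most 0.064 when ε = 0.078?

665

Need 2·104·exp(−2nε²) ≤ 0.064, i.e. exp(−2nε²) ≤ 0.064/208.
So 2nε² ≥ ln(208/0.064) = 8.086410.
Hence n ≥ 8.086410/(2·0.078²) = 664.564.
The smallest integer n is 665.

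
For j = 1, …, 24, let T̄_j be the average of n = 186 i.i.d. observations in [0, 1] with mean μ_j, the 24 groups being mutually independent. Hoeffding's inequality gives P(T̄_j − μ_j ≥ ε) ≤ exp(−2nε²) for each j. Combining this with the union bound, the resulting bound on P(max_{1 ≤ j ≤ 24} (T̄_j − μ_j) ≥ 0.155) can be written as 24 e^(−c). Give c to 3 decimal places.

8.937

Union bound over the 24 events: P(max_{1 ≤ j ≤ 24} (T̄_j − μ_j) ≥ 0.155) ≤ 24·exp(−2nε²) = 24 exp(−2·186·0.155²).
So c = 2·186·0.155² = 8.9373.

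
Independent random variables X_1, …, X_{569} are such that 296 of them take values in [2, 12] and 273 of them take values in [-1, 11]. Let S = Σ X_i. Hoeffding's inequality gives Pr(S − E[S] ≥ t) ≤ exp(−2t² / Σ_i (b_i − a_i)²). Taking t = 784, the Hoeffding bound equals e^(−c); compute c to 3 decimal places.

Σ(b_i − a_i)² = 296·10² + 273·12² = 68912.
c = 2t² / 68912 = 2·784² / 68912 = 17.8389.

17.839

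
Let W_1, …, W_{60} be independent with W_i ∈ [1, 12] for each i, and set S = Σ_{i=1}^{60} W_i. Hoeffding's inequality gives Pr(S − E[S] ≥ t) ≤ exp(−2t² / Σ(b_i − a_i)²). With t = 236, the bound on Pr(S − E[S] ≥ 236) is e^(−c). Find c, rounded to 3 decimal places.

Σ(b_i − a_i)² = 60·(11)² = 7260.
c = 2t²/7260 = 2·236²/7260 = 15.3433.

15.343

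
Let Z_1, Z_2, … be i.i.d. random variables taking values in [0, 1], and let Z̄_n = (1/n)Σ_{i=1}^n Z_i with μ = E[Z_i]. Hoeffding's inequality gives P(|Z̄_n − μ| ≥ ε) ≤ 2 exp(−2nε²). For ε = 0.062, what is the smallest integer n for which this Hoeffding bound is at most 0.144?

Require 2·exp(−2nε²) ≤ 0.144, i.e. 2nε² ≥ ln(2/0.144) = 2.631089.
So n ≥ 2.631089 / (2·0.062²) = 342.233.
The smallest integer n is 343.

343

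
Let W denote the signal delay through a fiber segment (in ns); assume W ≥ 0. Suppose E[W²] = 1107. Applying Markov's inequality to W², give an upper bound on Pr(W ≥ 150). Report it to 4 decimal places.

Since W ≥ 0, the event {W ≥ 150} is the same as {W² ≥ 22500}.
Markov's inequality applied to W² gives Pr(W² ≥ 22500) ≤ E[W²]/22500 = 1107/22500 = 0.0492.

0.0492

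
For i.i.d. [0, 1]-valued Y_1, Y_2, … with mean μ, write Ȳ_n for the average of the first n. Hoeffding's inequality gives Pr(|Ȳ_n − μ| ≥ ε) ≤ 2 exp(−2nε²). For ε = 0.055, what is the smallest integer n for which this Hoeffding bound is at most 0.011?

861

Require 2·exp(−2nε²) ≤ 0.011, i.e. 2nε² ≥ ln(2/0.011) = 5.203007.
So n ≥ 5.203007 / (2·0.055²) = 860.001.
The smallest integer n is 861.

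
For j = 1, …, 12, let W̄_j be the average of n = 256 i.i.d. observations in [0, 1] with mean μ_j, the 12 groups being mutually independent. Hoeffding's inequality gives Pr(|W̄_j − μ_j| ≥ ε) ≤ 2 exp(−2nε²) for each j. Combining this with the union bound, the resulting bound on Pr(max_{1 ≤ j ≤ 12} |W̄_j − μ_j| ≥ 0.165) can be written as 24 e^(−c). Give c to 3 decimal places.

13.939

Union bound over the 12 events: Pr(max_{1 ≤ j ≤ 12} |W̄_j − μ_j| ≥ 0.165) ≤ 12·2·exp(−2nε²) = 24 exp(−2·256·0.165²).
So c = 2·256·0.165² = 13.9392.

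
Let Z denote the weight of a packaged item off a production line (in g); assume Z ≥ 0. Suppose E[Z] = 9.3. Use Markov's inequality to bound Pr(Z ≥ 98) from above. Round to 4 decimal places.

0.0949

Markov's inequality: for a non-negative random variable, Pr(Z ≥ a) ≤ E[Z]/a.
Here E[Z] = 9.3 and a = 98, so the bound is 9.3/98 = 0.0949.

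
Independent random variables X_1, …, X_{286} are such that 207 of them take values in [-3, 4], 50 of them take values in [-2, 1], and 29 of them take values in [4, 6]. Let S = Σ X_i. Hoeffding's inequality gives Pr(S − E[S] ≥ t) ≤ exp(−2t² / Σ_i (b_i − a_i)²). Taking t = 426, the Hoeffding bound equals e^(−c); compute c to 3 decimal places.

33.892

Σ(b_i − a_i)² = 207·7² + 50·3² + 29·2² = 10709.
c = 2t² / 10709 = 2·426² / 10709 = 33.8922.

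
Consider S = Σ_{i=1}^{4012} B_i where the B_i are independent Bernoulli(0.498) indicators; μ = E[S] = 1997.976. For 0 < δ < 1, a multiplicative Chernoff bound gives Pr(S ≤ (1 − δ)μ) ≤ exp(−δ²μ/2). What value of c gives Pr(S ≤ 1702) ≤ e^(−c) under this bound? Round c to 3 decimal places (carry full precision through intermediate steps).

21.923

Write 1702 = (1 − δ)μ, so δ = 1 − 1702/1997.976 = 0.1481379…
Then the exponent is δ²μ/2 = (μ − 1702)²/(2μ) = 21.922634.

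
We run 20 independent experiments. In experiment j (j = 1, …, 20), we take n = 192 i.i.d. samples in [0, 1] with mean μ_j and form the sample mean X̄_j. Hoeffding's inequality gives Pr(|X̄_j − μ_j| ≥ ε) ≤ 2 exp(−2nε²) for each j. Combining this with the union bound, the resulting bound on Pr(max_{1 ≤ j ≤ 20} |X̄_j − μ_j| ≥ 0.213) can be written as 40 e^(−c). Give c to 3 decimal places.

Union bound over the 20 events: Pr(max_{1 ≤ j ≤ 20} |X̄_j − μ_j| ≥ 0.213) ≤ 20·2·exp(−2nε²) = 40 exp(−2·192·0.213²).
So c = 2·192·0.213² = 17.4217.

17.422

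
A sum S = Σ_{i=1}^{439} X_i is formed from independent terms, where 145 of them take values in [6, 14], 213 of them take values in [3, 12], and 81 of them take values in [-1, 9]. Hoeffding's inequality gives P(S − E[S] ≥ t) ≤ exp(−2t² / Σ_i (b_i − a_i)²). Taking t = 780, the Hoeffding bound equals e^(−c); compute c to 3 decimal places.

Σ(b_i − a_i)² = 145·8² + 213·9² + 81·10² = 34633.
c = 2t² / 34633 = 2·780² / 34633 = 35.1341.

35.134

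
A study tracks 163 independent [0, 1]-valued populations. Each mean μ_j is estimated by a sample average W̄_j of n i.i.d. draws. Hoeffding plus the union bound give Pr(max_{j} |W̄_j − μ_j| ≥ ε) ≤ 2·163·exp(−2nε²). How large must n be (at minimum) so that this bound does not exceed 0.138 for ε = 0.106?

346

Need 2·163·exp(−2nε²) ≤ 0.138, i.e. exp(−2nε²) ≤ 0.138/326.
So 2nε² ≥ ln(326/0.138) = 7.767399.
Hence n ≥ 7.767399/(2·0.106²) = 345.648.
The smallest integer n is 346.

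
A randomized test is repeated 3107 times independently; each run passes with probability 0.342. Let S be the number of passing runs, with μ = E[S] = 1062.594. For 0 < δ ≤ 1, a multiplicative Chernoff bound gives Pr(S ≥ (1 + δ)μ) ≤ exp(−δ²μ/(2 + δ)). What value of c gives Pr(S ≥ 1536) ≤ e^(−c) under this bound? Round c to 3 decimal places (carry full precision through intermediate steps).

Write 1536 = (1 + δ)μ, so δ = 1536/1062.594 − 1 = 0.4455192…
Then the exponent is δ²μ/(2 + δ) = (1536 − μ)² / (μ·(2 + δ)) = 86.244038.

86.244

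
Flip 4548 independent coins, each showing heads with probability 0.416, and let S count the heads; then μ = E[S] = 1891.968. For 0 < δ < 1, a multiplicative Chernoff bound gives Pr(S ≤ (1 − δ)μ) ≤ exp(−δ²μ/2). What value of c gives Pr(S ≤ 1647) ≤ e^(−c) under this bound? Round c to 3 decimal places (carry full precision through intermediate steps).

15.859

Write 1647 = (1 − δ)μ, so δ = 1 − 1647/1891.968 = 0.1294779…
Then the exponent is δ²μ/2 = (μ − 1647)²/(2μ) = 15.858968.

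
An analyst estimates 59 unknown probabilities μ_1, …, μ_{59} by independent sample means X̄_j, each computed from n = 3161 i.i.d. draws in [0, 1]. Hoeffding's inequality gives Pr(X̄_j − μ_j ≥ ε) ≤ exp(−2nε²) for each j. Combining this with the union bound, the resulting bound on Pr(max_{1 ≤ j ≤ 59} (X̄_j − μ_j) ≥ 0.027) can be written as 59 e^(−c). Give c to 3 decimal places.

4.609

Union bound over the 59 events: Pr(max_{1 ≤ j ≤ 59} (X̄_j − μ_j) ≥ 0.027) ≤ 59·exp(−2nε²) = 59 exp(−2·3161·0.027²).
So c = 2·3161·0.027² = 4.6087.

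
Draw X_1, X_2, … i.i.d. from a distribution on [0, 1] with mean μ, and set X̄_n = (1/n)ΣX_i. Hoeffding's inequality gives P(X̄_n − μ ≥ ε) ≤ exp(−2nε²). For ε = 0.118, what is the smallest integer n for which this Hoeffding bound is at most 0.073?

94

Require exp(−2nε²) ≤ 0.073, i.e. 2nε² ≥ ln(1/0.073) = 2.617296.
So n ≥ 2.617296 / (2·0.118²) = 93.985.
The smallest integer n is 94.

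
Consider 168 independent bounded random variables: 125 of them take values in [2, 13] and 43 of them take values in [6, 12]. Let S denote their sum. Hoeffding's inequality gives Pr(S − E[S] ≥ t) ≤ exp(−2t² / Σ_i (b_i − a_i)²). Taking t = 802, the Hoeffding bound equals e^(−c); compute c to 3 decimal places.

77.155

Σ(b_i − a_i)² = 125·11² + 43·6² = 16673.
c = 2t² / 16673 = 2·802² / 16673 = 77.1552.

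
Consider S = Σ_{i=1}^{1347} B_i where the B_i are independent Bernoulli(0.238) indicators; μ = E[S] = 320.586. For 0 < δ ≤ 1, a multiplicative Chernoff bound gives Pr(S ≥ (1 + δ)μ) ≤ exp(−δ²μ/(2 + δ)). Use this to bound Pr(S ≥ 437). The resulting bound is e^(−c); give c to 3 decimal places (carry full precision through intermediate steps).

17.889

Write 437 = (1 + δ)μ, so δ = 437/320.586 − 1 = 0.3631288…
Then the exponent is δ²μ/(2 + δ) = (437 − μ)² / (μ·(2 + δ)) = 17.888688.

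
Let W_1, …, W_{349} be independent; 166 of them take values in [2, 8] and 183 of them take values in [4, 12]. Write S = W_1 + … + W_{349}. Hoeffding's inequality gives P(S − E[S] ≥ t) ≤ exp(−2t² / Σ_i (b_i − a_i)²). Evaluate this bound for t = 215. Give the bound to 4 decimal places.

Σ(b_i − a_i)² = 166·6² + 183·8² = 17688.
Exponent = 2·215² / 17688 = 5.22671.
Bound = exp(−5.22671) = 0.00537.

0.0054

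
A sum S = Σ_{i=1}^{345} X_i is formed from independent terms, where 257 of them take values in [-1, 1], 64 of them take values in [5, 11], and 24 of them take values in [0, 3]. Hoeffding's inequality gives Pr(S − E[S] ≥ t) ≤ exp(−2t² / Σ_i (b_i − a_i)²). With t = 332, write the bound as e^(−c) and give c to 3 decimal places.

62.133

Σ(b_i − a_i)² = 257·2² + 64·6² + 24·3² = 3548.
c = 2t² / 3548 = 2·332² / 3548 = 62.1330.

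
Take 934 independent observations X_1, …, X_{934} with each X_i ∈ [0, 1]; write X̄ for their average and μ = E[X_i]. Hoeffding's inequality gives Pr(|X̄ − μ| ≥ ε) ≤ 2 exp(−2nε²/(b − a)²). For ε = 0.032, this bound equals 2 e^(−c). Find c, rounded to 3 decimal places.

c = 2nε²/(b − a)² = 2·934·0.032² / 1² = 1.9128.

1.913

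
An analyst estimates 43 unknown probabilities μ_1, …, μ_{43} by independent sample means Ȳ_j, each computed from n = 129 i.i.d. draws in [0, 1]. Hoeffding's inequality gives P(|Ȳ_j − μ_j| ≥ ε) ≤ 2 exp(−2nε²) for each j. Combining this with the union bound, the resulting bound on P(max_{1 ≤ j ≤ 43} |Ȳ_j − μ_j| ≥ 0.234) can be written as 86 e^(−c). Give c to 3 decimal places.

14.127

Union bound over the 43 events: P(max_{1 ≤ j ≤ 43} |Ȳ_j − μ_j| ≥ 0.234) ≤ 43·2·exp(−2nε²) = 86 exp(−2·129·0.234²).
So c = 2·129·0.234² = 14.1270.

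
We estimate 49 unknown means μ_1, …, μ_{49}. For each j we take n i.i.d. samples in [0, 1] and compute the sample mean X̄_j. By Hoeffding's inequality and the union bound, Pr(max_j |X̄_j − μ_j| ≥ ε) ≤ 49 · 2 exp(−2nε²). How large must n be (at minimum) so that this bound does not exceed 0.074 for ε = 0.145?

171

Need 2·49·exp(−2nε²) ≤ 0.074, i.e. exp(−2nε²) ≤ 0.074/98.
So 2nε² ≥ ln(98/0.074) = 7.188658.
Hence n ≥ 7.188658/(2·0.145²) = 170.955.
The smallest integer n is 171.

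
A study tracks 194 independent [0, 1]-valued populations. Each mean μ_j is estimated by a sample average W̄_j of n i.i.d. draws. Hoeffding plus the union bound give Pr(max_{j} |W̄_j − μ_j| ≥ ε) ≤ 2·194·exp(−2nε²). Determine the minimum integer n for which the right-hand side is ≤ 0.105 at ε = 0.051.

1580

Need 2·194·exp(−2nε²) ≤ 0.105, i.e. exp(−2nε²) ≤ 0.105/388.
So 2nε² ≥ ln(388/0.105) = 8.214800.
Hence n ≥ 8.214800/(2·0.051²) = 1579.162.
The smallest integer n is 1580.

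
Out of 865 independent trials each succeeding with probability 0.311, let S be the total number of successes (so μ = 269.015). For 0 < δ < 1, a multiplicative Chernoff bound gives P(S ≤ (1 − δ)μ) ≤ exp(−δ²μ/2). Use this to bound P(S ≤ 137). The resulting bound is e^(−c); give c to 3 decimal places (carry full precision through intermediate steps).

32.392

Write 137 = (1 − δ)μ, so δ = 1 − 137/269.015 = 0.4907347…
Then the exponent is δ²μ/2 = (μ − 137)²/(2μ) = 32.392172.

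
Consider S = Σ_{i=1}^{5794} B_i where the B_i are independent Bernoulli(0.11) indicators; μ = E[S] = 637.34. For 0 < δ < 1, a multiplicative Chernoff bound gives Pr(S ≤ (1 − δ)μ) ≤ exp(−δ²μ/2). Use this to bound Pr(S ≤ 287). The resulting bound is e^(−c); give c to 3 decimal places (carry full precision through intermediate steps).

Write 287 = (1 − δ)μ, so δ = 1 − 287/637.34 = 0.5496909…
Then the exponent is δ²μ/2 = (μ − 287)²/(2μ) = 96.289355.

96.289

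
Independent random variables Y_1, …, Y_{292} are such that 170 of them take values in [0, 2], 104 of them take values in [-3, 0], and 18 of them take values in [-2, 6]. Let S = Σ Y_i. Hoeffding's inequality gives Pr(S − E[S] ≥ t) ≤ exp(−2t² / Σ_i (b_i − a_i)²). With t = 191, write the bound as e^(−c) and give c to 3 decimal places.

Σ(b_i − a_i)² = 170·2² + 104·3² + 18·8² = 2768.
c = 2t² / 2768 = 2·191² / 2768 = 26.3591.

26.359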